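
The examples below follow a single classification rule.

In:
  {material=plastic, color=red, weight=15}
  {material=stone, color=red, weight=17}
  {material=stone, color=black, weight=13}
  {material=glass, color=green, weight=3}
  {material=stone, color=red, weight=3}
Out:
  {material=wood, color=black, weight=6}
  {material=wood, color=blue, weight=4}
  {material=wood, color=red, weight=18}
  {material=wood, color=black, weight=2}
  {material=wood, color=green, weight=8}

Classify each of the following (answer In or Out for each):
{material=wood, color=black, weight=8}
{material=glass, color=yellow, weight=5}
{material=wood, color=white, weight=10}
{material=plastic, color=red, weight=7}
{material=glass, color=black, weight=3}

Rule: weight is odd. This holds for each 'In' example and fails for each 'Out' one.

Out, In, Out, In, In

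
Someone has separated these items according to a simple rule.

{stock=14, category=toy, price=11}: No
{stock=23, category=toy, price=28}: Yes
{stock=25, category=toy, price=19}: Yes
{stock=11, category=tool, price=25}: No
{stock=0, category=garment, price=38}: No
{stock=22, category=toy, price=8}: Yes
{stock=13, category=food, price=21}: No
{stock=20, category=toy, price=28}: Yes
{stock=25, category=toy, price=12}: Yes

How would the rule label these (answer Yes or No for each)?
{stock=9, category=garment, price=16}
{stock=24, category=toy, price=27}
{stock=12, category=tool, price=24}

No, Yes, No

The pattern is that an item is 'Yes' exactly when: stock ≥ 20.
No: {stock=9, category=garment, price=16}, since stock = 9.
Yes: {stock=24, category=toy, price=27}, since stock = 24.
No: {stock=12, category=tool, price=24}, since stock = 12.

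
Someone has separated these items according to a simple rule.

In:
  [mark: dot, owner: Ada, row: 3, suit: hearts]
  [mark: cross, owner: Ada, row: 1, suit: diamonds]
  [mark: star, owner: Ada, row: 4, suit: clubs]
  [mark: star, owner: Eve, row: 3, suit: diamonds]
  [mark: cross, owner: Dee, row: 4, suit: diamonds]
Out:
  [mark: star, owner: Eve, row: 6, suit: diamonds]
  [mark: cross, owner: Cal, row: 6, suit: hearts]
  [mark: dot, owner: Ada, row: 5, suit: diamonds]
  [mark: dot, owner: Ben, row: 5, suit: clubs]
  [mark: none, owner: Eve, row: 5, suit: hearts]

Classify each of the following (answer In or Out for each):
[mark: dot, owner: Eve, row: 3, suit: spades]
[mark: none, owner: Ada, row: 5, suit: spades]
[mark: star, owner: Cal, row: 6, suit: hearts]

'In' ⟺ row ≤ 4.

In, Out, Out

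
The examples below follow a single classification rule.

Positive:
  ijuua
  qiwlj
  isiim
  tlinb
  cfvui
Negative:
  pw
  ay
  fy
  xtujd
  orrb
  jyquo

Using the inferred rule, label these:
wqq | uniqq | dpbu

A rule that fits every label: contains 'i' — true of each 'Positive' example, false of each 'Negative' one.
wqq: no 'i', doesn't match → Negative. uniqq: has 'i', matches → Positive. dpbu: no 'i', doesn't match → Negative.

Negative, Positive, Negative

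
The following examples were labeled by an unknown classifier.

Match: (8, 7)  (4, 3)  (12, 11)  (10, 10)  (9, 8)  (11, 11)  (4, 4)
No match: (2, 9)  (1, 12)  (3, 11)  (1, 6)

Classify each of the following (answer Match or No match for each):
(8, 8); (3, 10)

Match, No match

All 'Match' examples share one property — first ≥ 4 — and every 'No match' example lacks it.
(8, 8): first 8 — passes, so Match. (3, 10): first 3 — does not fit, so No match.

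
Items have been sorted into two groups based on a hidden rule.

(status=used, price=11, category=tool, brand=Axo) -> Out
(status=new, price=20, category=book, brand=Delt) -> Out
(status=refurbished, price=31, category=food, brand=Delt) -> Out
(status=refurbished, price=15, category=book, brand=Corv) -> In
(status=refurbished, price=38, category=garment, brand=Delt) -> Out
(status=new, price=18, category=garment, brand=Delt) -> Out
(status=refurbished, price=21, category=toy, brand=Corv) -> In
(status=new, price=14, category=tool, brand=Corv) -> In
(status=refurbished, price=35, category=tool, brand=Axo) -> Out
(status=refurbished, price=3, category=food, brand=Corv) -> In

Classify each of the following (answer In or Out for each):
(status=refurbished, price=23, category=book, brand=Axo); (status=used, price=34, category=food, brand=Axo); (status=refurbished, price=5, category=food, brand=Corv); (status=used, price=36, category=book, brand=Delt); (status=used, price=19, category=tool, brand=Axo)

Looking at the examples, the only property every 'In' case has and every 'Out' case lacks is: brand is Corv.
(status=refurbished, price=23, category=book, brand=Axo) — brand is Axo, hence Out.
(status=used, price=34, category=food, brand=Axo) — brand is Axo, hence Out.
(status=refurbished, price=5, category=food, brand=Corv) — brand is Corv, hence In.
(status=used, price=36, category=book, brand=Delt) — brand is Delt, hence Out.
(status=used, price=19, category=tool, brand=Axo) — brand is Axo, hence Out.

Out, Out, In, Out, Out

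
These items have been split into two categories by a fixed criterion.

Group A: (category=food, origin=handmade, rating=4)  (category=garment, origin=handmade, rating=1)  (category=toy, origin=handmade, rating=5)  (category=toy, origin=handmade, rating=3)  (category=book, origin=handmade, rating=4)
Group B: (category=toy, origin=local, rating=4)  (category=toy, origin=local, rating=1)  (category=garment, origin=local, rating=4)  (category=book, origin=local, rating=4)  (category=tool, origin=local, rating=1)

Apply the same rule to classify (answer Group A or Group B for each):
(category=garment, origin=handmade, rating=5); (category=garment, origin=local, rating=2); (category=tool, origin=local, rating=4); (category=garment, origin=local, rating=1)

Group A, Group B, Group B, Group B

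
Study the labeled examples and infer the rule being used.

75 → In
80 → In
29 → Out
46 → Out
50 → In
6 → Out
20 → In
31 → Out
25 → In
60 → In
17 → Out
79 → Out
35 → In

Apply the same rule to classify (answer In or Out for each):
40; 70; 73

In, In, Out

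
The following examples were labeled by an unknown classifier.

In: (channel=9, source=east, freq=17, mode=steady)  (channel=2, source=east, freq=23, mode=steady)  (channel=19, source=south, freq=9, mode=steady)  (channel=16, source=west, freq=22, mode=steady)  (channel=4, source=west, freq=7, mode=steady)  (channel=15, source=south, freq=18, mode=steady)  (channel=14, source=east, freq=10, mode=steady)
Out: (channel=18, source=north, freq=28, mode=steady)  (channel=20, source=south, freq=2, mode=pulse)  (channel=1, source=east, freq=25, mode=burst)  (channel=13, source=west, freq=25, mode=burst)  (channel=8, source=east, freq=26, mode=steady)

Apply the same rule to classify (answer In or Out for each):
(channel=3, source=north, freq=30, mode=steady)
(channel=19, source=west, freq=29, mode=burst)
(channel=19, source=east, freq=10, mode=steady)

The rule appears to be: mode is steady AND freq ≤ 23.
(channel=3, source=north, freq=30, mode=steady): mode is steady, freq = 30, lacks this property → Out. (channel=19, source=west, freq=29, mode=burst): mode is burst, freq = 29, lacks this property → Out. (channel=19, source=east, freq=10, mode=steady): mode is steady, freq = 10, satisfies this → In.

Out, Out, In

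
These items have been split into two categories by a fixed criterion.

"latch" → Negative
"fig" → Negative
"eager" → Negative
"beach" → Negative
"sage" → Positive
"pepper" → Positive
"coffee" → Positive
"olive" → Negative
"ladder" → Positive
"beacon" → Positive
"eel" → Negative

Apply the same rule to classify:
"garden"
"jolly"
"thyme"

Positive, Negative, Negative

The distinguishing property — even length — holds for all the 'Positive' cases and none of the 'Negative' cases.
"garden": length 6, has this property → Positive. "jolly": length 5, lacks this property → Negative. "thyme": length 5, lacks this property → Negative.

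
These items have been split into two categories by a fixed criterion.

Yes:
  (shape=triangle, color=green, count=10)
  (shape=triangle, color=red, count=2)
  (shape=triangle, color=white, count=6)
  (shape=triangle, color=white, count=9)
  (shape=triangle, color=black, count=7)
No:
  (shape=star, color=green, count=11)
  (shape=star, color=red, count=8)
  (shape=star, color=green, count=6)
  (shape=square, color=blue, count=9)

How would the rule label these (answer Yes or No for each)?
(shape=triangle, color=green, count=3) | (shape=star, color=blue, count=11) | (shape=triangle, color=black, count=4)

Yes, No, Yes

A rule that fits every label: shape is triangle — true of each 'Yes' example, false of each 'No' one.
(shape=triangle, color=green, count=3): shape is triangle, meets the rule → Yes.
(shape=star, color=blue, count=11): shape is star, does not fit → No.
(shape=triangle, color=black, count=4): shape is triangle, meets the rule → Yes.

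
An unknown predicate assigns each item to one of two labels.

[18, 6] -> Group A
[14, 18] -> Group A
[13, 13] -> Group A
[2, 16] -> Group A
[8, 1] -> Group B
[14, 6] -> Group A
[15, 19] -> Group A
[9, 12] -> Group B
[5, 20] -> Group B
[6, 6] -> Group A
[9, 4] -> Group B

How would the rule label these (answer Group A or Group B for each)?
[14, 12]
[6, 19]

Group A, Group B

Every 'Group A' example satisfies: sum is even. None of the 'Group B' examples do.
[14, 12]: Group A (14+12 = 26). [6, 19]: Group B (6+19 = 25).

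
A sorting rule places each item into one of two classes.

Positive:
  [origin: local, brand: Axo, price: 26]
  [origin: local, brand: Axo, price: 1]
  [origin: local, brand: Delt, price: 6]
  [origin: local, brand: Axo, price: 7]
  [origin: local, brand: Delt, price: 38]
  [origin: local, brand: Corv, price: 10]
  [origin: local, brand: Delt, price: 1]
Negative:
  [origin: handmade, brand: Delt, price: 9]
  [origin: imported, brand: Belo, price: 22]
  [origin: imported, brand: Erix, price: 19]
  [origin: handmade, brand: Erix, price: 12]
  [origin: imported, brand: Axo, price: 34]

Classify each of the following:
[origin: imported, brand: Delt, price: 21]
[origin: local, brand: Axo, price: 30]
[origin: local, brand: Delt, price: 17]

Comparing the two groups points to one rule — origin is local.
Negative: [origin: imported, brand: Delt, price: 21], since origin is imported. Positive: [origin: local, brand: Axo, price: 30], since origin is local. Positive: [origin: local, brand: Delt, price: 17], since origin is local.

Negative, Positive, Positive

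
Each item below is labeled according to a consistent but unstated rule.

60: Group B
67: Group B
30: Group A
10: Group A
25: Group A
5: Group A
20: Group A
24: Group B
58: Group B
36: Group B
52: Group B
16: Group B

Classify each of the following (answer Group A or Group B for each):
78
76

Group B, Group B

The pattern is that an item is 'Group A' exactly when: multiple of 5 AND at most 30.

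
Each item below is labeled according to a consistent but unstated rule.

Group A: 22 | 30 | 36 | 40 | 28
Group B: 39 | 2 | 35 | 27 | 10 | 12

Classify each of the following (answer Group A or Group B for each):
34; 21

Group A, Group B

Every 'Group A' example satisfies: even AND at least 22. None of the 'Group B' examples do.
34: Group A (34 is even, 34 ≥ 22). 21: Group B (21 is odd, 21 < 22).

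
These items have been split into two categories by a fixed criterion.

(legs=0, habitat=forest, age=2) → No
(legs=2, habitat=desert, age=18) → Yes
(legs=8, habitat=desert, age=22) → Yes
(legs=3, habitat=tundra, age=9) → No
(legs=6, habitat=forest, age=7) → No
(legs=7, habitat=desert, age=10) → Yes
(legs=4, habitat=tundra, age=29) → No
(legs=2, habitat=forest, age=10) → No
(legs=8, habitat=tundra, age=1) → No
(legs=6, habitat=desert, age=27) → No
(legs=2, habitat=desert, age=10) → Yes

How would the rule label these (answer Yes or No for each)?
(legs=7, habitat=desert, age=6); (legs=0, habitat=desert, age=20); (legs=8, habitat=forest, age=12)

All 'Yes' examples share one property — habitat is desert AND age ≤ 22 — and every 'No' example lacks it.
(legs=7, habitat=desert, age=6): habitat is desert, age = 6, has this property → Yes.
(legs=0, habitat=desert, age=20): habitat is desert, age = 20, has this property → Yes.
(legs=8, habitat=forest, age=12): habitat is forest, age = 12, doesn't match → No.

Yes, Yes, No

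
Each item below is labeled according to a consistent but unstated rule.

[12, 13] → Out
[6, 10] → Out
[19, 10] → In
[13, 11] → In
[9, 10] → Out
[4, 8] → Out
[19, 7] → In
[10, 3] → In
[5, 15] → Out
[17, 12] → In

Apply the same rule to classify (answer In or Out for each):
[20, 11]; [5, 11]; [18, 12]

'In' ⟺ first > second.

In, Out, In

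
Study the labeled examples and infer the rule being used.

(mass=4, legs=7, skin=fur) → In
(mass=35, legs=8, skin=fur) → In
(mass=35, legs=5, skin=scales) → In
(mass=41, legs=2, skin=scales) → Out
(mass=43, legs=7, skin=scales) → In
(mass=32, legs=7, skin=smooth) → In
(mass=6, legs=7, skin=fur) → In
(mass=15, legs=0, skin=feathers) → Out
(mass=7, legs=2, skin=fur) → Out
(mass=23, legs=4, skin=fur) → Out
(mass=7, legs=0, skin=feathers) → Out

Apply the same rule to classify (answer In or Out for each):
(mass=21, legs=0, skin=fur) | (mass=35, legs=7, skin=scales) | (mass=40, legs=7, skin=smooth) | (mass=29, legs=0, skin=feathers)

Out, In, In, Out

The distinguishing property — legs ≥ 5 — holds for all the 'In' cases and none of the 'Out' cases.
(mass=21, legs=0, skin=fur) → legs = 0 → Out.
(mass=35, legs=7, skin=scales) → legs = 7 → In.
(mass=40, legs=7, skin=smooth) → legs = 7 → In.
(mass=29, legs=0, skin=feathers) → legs = 0 → Out.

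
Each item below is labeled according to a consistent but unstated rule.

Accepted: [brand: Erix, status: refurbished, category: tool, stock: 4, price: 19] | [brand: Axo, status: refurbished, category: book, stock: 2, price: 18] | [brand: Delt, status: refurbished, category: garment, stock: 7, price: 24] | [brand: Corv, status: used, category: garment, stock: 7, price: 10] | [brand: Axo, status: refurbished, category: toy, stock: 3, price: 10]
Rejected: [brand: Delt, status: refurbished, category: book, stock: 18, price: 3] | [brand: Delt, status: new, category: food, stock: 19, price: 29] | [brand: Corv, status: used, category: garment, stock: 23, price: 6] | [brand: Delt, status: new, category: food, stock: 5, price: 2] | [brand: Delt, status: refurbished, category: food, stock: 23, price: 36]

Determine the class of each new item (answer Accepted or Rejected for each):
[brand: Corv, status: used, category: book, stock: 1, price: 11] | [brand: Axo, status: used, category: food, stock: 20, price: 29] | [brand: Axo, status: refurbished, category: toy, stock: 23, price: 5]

All 'Accepted' examples share one property — price ≥ 3 AND stock ≤ 7 — and every 'Rejected' example lacks it.
[brand: Corv, status: used, category: book, stock: 1, price: 11] → price = 11, stock = 1 → Accepted. [brand: Axo, status: used, category: food, stock: 20, price: 29] → price = 29, stock = 20 → Rejected. [brand: Axo, status: refurbished, category: toy, stock: 23, price: 5] → price = 5, stock = 23 → Rejected.

Accepted, Rejected, Rejected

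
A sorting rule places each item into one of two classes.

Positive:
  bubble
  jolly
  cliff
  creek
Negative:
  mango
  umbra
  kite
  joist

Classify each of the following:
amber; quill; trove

'Positive' ⟺ has a double letter.
amber — no doubled letter, hence Negative. quill — 'll' doubled, hence Positive. trove — no doubled letter, hence Negative.

Negative, Positive, Negative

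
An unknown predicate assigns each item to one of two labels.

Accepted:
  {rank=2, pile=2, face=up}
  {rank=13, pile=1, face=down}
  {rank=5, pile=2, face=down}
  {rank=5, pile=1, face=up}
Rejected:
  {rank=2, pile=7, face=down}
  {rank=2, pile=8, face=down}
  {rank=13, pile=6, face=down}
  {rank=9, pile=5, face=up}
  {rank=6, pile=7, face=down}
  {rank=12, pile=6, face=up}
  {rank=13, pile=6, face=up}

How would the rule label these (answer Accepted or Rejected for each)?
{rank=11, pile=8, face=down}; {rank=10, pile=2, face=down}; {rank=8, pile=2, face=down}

Rejected, Accepted, Accepted

The pattern is that an item is 'Accepted' exactly when: pile ≤ 2.
Rejected: {rank=11, pile=8, face=down}, since pile = 8.
Accepted: {rank=10, pile=2, face=down}, since pile = 2.
Accepted: {rank=8, pile=2, face=down}, since pile = 2.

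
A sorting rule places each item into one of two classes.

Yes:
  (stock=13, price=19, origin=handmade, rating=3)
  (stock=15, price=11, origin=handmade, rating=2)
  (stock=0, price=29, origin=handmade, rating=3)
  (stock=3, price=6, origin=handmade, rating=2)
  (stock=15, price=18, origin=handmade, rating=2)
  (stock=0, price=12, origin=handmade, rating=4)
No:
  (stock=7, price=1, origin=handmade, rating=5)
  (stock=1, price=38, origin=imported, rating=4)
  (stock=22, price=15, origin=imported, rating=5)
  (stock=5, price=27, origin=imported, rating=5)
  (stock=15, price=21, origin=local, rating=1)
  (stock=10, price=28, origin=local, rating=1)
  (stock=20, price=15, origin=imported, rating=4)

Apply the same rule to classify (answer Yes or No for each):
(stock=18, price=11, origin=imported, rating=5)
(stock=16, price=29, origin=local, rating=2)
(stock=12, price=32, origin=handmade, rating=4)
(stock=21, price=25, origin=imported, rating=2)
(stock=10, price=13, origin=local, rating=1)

No, No, Yes, No, No

The rule appears to be: origin is handmade AND price ≥ 6.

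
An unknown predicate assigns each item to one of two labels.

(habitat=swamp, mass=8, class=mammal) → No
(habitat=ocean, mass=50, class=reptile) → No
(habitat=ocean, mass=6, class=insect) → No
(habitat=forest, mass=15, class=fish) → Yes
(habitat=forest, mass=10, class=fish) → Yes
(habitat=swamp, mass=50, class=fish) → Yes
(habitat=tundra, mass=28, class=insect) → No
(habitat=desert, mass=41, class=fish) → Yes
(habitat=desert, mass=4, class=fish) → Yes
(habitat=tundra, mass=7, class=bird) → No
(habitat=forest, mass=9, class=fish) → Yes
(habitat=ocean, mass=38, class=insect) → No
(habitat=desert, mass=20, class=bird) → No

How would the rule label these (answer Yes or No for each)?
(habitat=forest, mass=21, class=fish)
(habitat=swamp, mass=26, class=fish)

Yes, Yes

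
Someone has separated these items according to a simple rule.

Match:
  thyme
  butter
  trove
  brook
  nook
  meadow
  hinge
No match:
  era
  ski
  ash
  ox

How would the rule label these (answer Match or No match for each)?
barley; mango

'Match' ⟺ length ≥ 4.

Match, Match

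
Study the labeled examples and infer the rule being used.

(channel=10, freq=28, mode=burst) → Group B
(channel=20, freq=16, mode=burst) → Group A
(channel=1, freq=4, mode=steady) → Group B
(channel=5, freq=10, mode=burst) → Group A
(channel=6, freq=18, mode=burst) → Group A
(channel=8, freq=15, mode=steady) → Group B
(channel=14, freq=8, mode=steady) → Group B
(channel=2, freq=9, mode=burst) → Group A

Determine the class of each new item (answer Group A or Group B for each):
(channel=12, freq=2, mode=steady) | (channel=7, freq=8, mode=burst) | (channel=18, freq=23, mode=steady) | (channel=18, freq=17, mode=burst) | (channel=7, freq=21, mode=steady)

A rule that fits every label: mode is burst AND freq ≤ 18 — true of each 'Group A' example, false of each 'Group B' one.
(channel=12, freq=2, mode=steady): mode is steady, freq = 2, fails this test → Group B.
(channel=7, freq=8, mode=burst): mode is burst, freq = 8, qualifies → Group A.
(channel=18, freq=23, mode=steady): mode is steady, freq = 23, fails this test → Group B.
(channel=18, freq=17, mode=burst): mode is burst, freq = 17, qualifies → Group A.
(channel=7, freq=21, mode=steady): mode is steady, freq = 21, fails this test → Group B.

Group B, Group A, Group B, Group A, Group B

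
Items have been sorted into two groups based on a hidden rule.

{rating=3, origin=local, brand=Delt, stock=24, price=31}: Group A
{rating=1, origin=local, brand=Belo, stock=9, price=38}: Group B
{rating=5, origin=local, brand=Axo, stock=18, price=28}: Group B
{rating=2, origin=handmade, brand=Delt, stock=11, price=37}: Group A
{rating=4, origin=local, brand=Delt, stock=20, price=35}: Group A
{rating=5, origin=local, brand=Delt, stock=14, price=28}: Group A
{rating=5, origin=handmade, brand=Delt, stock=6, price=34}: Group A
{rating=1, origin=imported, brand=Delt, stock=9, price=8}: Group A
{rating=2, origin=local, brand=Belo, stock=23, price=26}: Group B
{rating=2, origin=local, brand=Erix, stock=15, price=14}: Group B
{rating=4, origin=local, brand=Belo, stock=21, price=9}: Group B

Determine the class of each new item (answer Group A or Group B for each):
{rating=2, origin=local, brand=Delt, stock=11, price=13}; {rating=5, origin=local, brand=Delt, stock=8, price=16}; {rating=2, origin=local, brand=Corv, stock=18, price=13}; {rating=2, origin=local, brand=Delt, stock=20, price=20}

Group A, Group A, Group B, Group A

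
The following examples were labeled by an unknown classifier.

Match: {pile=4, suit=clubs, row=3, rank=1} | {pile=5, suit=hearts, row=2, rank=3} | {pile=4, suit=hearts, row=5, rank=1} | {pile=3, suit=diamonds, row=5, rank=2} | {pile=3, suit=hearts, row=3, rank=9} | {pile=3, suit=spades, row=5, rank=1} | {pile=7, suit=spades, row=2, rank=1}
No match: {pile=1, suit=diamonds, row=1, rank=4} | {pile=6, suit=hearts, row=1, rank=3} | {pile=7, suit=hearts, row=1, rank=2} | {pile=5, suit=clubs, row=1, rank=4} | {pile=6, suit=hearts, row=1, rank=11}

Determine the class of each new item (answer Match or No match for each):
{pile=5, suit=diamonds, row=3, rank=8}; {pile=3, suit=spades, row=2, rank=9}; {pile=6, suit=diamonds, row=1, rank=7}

'Match' ⟺ row ≥ 2.
{pile=5, suit=diamonds, row=3, rank=8}: Match (row = 3).
{pile=3, suit=spades, row=2, rank=9}: Match (row = 2).
{pile=6, suit=diamonds, row=1, rank=7}: No match (row = 1).

Match, Match, No match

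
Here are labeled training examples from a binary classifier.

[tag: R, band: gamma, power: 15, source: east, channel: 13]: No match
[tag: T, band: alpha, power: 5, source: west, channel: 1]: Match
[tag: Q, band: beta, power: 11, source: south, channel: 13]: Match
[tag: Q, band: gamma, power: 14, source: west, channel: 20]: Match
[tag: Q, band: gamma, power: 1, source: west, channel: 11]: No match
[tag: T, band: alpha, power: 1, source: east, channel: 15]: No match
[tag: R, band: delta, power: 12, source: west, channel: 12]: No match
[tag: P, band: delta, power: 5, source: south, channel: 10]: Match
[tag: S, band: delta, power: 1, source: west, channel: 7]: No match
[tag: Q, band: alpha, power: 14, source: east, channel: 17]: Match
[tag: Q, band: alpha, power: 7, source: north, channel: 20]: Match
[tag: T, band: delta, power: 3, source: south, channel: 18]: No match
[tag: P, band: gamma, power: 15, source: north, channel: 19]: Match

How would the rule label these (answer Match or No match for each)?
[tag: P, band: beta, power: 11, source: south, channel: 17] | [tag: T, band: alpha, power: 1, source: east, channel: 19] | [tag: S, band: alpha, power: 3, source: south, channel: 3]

Match, No match, No match

Rule: tag is not R AND power ≥ 5. This holds for each 'Match' example and fails for each 'No match' one.
[tag: P, band: beta, power: 11, source: south, channel: 17] — tag is P, power = 11, hence Match.
[tag: T, band: alpha, power: 1, source: east, channel: 19] — tag is T, power = 1, hence No match.
[tag: S, band: alpha, power: 3, source: south, channel: 3] — tag is S, power = 3, hence No match.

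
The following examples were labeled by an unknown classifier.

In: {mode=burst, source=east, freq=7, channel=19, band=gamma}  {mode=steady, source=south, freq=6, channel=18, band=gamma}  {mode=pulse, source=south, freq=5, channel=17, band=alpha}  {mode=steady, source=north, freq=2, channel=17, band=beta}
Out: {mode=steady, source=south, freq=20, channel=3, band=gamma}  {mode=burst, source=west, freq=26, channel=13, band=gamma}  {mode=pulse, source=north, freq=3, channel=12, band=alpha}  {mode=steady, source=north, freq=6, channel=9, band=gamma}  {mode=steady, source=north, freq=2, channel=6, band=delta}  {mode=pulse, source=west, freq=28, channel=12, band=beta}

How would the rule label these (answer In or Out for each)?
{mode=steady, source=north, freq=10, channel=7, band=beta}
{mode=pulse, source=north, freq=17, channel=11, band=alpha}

Out, Out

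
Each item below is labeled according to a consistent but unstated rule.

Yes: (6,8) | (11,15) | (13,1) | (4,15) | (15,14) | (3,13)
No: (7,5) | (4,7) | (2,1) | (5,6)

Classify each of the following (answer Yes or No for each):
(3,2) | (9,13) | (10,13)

No, Yes, Yes

'Yes' ⟺ sum ≥ 14.
(3,2): 3+2 = 5 — fails this test, so No.
(9,13): 9+13 = 22 — checks out, so Yes.
(10,13): 10+13 = 23 — checks out, so Yes.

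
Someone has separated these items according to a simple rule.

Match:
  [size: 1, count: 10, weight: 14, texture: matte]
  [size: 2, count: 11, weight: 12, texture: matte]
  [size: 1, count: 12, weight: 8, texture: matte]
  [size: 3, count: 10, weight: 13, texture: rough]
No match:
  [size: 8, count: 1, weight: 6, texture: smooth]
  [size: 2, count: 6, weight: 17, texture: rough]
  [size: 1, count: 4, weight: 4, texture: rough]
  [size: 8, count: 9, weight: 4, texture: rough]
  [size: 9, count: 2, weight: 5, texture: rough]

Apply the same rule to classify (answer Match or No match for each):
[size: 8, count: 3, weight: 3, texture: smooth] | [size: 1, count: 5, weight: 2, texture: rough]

No match, No match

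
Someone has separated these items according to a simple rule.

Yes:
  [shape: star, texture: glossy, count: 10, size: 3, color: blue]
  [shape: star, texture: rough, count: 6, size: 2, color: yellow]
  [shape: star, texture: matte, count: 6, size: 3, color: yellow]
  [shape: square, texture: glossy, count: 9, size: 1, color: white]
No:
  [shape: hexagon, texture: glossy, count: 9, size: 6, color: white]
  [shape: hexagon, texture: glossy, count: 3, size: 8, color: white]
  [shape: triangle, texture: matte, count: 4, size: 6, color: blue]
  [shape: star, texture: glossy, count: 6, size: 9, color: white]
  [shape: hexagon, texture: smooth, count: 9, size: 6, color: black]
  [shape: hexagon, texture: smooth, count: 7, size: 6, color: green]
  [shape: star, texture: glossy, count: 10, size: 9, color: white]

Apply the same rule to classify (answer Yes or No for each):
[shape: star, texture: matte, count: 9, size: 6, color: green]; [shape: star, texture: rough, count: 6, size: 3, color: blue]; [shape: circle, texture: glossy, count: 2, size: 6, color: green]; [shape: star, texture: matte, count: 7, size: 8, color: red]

No, Yes, No, No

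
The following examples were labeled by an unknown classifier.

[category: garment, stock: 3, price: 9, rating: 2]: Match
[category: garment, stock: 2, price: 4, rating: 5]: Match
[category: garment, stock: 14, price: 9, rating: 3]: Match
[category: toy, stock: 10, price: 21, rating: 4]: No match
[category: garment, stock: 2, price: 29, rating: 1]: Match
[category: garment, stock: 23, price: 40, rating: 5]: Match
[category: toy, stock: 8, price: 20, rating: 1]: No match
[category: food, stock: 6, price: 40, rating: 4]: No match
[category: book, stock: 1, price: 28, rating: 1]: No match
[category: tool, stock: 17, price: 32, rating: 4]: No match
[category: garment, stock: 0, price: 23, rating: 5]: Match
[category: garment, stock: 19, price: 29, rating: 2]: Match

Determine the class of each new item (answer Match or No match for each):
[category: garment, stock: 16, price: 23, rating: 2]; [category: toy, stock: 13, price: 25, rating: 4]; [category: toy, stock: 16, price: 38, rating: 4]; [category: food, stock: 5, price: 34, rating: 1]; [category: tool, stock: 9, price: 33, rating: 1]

The classifier is using: category is garment.
Match: [category: garment, stock: 16, price: 23, rating: 2], since category is garment. No match: [category: toy, stock: 13, price: 25, rating: 4], since category is toy. No match: [category: toy, stock: 16, price: 38, rating: 4], since category is toy. No match: [category: food, stock: 5, price: 34, rating: 1], since category is food. No match: [category: tool, stock: 9, price: 33, rating: 1], since category is tool.

Match, No match, No match, No match, No match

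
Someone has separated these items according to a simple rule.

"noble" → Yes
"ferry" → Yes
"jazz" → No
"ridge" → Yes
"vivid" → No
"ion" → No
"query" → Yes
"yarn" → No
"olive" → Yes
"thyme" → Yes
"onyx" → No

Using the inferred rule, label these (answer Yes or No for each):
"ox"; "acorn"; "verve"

No, No, Yes

The rule appears to be: contains 'e'.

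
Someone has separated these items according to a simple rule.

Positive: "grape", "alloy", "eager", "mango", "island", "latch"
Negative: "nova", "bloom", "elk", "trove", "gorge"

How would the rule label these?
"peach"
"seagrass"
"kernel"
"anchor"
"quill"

Positive, Positive, Negative, Positive, Negative

The simplest hypothesis consistent with all the labels is: length ≥ 5 AND contains 'a'.
"peach" → length 5, has 'a' → Positive.
"seagrass" → length 8, has 'a' → Positive.
"kernel" → length 6, no 'a' → Negative.
"anchor" → length 6, has 'a' → Positive.
"quill" → length 5, no 'a' → Negative.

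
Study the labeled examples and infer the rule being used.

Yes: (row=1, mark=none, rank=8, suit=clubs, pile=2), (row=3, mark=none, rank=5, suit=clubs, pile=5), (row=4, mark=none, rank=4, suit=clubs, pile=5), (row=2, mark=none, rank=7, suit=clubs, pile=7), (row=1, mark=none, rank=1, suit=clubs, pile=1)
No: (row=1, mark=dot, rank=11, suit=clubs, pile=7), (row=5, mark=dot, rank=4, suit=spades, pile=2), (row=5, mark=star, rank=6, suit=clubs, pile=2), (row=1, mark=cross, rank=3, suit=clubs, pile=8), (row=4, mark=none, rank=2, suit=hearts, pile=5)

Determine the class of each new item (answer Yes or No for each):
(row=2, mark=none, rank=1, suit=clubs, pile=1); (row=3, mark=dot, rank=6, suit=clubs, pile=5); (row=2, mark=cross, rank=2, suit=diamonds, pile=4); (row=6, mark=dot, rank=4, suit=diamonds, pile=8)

Rule: mark is none AND suit is clubs. This holds for each 'Yes' example and fails for each 'No' one.
(row=2, mark=none, rank=1, suit=clubs, pile=1) → mark is none, suit is clubs → Yes. (row=3, mark=dot, rank=6, suit=clubs, pile=5) → mark is dot, suit is clubs → No. (row=2, mark=cross, rank=2, suit=diamonds, pile=4) → mark is cross, suit is diamonds → No. (row=6, mark=dot, rank=4, suit=diamonds, pile=8) → mark is dot, suit is diamonds → No.

Yes, No, No, No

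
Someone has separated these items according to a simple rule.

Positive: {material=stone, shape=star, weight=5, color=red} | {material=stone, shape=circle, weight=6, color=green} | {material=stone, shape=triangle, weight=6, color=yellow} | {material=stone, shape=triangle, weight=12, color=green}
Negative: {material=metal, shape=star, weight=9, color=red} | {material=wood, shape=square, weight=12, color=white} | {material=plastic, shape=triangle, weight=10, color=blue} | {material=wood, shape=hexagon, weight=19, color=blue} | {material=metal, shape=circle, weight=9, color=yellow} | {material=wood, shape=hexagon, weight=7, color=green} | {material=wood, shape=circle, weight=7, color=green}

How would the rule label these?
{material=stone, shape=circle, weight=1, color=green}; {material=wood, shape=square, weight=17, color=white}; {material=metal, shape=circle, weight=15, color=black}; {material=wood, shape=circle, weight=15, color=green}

Positive, Negative, Negative, Negative

Looking at the examples, the only property every 'Positive' case has and every 'Negative' case lacks is: material is stone.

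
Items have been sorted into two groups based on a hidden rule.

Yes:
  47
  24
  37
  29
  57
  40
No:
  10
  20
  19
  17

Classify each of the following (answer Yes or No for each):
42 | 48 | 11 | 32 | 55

Rule: at least 24. This holds for each 'Yes' example and fails for each 'No' one.

Yes, Yes, No, Yes, Yes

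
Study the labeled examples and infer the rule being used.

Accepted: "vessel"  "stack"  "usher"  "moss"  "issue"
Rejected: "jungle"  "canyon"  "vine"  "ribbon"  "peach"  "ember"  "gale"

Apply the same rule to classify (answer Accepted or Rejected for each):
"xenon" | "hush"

The pattern is that an item is 'Accepted' exactly when: contains 's'.

Rejected, Accepted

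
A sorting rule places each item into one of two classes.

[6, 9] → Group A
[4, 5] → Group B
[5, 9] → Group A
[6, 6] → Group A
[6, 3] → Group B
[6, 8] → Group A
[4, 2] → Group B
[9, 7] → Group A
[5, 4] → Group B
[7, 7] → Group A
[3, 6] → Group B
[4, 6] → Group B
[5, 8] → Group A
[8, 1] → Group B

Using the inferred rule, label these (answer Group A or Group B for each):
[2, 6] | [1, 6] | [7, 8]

Every 'Group A' example satisfies: sum ≥ 12. None of the 'Group B' examples do.

Group B, Group B, Group A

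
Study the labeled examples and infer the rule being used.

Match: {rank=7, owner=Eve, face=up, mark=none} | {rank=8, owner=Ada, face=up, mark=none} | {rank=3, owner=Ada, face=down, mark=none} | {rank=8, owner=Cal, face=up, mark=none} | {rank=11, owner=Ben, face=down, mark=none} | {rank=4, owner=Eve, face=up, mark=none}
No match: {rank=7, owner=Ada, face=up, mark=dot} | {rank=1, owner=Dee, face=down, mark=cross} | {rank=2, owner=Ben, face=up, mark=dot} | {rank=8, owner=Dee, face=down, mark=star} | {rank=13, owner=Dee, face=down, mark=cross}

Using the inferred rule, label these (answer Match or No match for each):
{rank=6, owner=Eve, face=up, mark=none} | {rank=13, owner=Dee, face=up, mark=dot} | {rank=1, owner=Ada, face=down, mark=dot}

Every 'Match' example satisfies: mark is none. None of the 'No match' examples do.

Match, No match, No match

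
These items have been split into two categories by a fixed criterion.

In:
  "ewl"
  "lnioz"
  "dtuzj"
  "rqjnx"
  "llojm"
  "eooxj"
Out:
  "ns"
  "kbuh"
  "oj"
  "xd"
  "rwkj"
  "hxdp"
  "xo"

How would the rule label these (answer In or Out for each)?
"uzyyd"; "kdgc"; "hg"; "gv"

Rule: odd length. This holds for each 'In' example and fails for each 'Out' one.
"uzyyd": length 5, has this property → In. "kdgc": length 4, fails this test → Out. "hg": length 2, fails this test → Out. "gv": length 2, fails this test → Out.

In, Out, Out, Out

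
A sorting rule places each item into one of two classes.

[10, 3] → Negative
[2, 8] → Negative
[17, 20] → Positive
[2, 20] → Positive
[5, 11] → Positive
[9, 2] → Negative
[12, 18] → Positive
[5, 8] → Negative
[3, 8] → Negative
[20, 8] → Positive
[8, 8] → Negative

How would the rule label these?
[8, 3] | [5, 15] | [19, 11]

Negative, Positive, Positive

The rule appears to be: max ≥ 11.
[8, 3]: Negative (max 8). [5, 15]: Positive (max 15). [19, 11]: Positive (max 19).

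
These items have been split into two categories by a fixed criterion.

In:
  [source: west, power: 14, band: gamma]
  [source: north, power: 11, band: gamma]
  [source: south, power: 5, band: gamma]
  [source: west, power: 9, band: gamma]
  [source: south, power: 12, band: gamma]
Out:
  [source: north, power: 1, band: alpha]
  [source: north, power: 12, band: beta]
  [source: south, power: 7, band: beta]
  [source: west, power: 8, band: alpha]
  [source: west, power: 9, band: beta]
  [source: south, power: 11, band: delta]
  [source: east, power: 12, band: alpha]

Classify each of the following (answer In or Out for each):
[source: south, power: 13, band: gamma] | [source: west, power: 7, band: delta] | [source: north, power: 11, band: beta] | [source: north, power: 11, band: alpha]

All 'In' examples share one property — band is gamma — and every 'Out' example lacks it.
[source: south, power: 13, band: gamma] — band is gamma, hence In.
[source: west, power: 7, band: delta] — band is delta, hence Out.
[source: north, power: 11, band: beta] — band is beta, hence Out.
[source: north, power: 11, band: alpha] — band is alpha, hence Out.

In, Out, Out, Out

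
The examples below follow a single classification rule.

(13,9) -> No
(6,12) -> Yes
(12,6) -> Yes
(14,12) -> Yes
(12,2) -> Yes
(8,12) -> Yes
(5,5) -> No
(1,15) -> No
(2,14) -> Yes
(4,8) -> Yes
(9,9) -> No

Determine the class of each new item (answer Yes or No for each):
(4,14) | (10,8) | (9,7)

'Yes' ⟺ first is even.
(4,14): Yes (first 4). (10,8): Yes (first 10). (9,7): No (first 9).

Yes, Yes, No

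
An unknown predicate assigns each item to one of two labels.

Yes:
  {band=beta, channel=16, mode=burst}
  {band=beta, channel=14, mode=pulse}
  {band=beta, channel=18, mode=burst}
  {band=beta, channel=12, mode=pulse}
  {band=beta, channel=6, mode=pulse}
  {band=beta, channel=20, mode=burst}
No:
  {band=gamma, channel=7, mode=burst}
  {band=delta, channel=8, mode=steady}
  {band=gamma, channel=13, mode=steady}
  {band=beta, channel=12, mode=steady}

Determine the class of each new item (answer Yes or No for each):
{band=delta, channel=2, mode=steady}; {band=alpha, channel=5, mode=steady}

The classifier is using: mode is pulse OR channel ≥ 14.
{band=delta, channel=2, mode=steady} → mode is steady, channel = 2 → No. {band=alpha, channel=5, mode=steady} → mode is steady, channel = 5 → No.

No, No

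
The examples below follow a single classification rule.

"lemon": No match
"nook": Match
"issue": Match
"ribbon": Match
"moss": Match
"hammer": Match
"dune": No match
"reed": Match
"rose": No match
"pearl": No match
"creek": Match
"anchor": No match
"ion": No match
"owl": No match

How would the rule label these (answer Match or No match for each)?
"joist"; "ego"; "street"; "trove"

The common property of the 'Match' items is: has a double letter. No 'No match' item has it.
"joist": No match (no doubled letter). "ego": No match (no doubled letter). "street": Match ('ee' doubled). "trove": No match (no doubled letter).

No match, No match, Match, No match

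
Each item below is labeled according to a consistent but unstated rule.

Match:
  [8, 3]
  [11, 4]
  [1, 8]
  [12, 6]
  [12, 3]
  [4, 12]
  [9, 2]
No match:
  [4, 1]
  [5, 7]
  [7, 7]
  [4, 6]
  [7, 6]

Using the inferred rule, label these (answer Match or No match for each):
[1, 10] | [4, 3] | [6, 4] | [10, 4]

Match, No match, No match, Match

The simplest hypothesis consistent with all the labels is: max ≥ 8.
Match: [1, 10], since max 10. No match: [4, 3], since max 4. No match: [6, 4], since max 6. Match: [10, 4], since max 10.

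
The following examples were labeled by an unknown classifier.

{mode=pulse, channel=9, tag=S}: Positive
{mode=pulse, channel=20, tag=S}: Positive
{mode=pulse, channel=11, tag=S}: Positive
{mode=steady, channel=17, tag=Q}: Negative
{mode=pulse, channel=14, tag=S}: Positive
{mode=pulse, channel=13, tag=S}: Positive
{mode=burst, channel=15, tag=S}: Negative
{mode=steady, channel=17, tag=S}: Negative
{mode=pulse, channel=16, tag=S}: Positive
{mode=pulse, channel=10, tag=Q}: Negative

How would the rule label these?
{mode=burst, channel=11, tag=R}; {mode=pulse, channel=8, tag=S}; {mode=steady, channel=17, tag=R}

Negative, Positive, Negative

The pattern is that an item is 'Positive' exactly when: mode is pulse AND tag is S.
{mode=burst, channel=11, tag=R}: mode is burst, tag is R — fails the rule, so Negative. {mode=pulse, channel=8, tag=S}: mode is pulse, tag is S — passes, so Positive. {mode=steady, channel=17, tag=R}: mode is steady, tag is R — fails the rule, so Negative.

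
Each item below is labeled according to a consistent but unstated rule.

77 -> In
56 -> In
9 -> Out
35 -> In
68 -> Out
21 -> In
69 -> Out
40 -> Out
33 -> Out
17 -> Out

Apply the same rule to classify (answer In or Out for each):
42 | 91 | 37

In, In, Out

Every 'In' example satisfies: multiple of 7. None of the 'Out' examples do.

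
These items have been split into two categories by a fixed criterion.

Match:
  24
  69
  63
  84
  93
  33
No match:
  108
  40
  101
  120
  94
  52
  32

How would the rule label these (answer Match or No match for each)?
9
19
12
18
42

Match, No match, Match, Match, Match

A rule that fits every label: multiple of 3 AND at most 93 — true of each 'Match' example, false of each 'No match' one.
9 — 9 = 3·3, 9 ≤ 93, hence Match. 19 — 19 = 3·6 + 1, 19 ≤ 93, hence No match. 12 — 12 = 3·4, 12 ≤ 93, hence Match. 18 — 18 = 3·6, 18 ≤ 93, hence Match. 42 — 42 = 3·14, 42 ≤ 93, hence Match.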